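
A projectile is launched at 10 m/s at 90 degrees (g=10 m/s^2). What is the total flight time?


Given: v0 = 10 m/s, theta = 90 deg, g = 10 m/s^2
sin(90) = 1
Using T = 2*v0*sin(theta) / g
T = 2*10*1 / 10
T = 20 / 10
T = 2 s

2 s


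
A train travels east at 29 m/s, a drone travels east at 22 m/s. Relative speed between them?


Given: v_A = 29 m/s east, v_B = 22 m/s east
Both move in the same direction; relative speed = |v_A - v_B|
|29 - 22| = |7|
= 7 m/s

7 m/s


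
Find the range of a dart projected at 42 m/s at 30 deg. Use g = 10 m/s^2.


Given: v0 = 42 m/s, theta = 30 deg, g = 10 m/s^2
sin(2*30) = sin(60) = sqrt(3)/2
Using R = v0^2 * sin(2*theta) / g
R = 42^2 * (sqrt(3)/2) / 10
R = 1764 * sqrt(3) / 20
R = 441/5*sqrt(3) m

441/5*sqrt(3) m


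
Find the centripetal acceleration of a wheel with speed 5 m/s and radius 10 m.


Given: v = 5 m/s, r = 10 m
Using a_c = v^2 / r
a_c = 5^2 / 10
a_c = 25 / 10
a_c = 5/2 m/s^2

5/2 m/s^2


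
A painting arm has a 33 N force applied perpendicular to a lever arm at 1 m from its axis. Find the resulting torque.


Given: F = 33 N, r = 1 m, angle = 90 deg (perpendicular)
Using tau = F * r * sin(90)
sin(90) = 1
tau = 33 * 1 * 1
tau = 33 Nm

33 Nm


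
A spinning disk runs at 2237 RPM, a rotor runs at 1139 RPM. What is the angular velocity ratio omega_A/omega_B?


Given: RPM_A = 2237, RPM_B = 1139
omega = 2*pi*RPM/60, so omega_A/omega_B = RPM_A / RPM_B
omega_A/omega_B = 2237 / 1139
omega_A/omega_B = 2237/1139

2237/1139


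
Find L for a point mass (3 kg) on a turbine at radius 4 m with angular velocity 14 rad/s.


Given: m = 3 kg, r = 4 m, omega = 14 rad/s
For a point mass: I = m*r^2
I = 3*4^2 = 3*16 = 48
L = I*omega = 48*14
L = 672 kg*m^2/s

672 kg*m^2/s


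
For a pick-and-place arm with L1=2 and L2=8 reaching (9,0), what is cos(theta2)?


Given: L1 = 2, L2 = 8, target (x, y) = (9, 0)
Using cos(theta2) = (x^2 + y^2 - L1^2 - L2^2) / (2*L1*L2)
x^2 + y^2 = 9^2 + 0 = 81
L1^2 + L2^2 = 4 + 64 = 68
Numerator = 81 - 68 = 13
Denominator = 2*2*8 = 32
cos(theta2) = 13/32 = 13/32

13/32


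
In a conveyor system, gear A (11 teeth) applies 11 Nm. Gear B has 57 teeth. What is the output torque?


Given: N1 = 11, N2 = 57, T1 = 11 Nm
Using T2/T1 = N2/N1
T2 = T1 * N2 / N1
T2 = 11 * 57 / 11
T2 = 627 / 11
T2 = 57 Nm

57 Nm


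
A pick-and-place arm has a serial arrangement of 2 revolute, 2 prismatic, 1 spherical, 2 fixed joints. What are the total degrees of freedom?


Given: serial robot with 2 revolute, 2 prismatic, 1 spherical, 2 fixed joints
DOF contribution per joint type: revolute=1, prismatic=1, spherical=3, fixed=0
DOF = 2*1 + 2*1 + 1*3 + 2*0
DOF = 7

7


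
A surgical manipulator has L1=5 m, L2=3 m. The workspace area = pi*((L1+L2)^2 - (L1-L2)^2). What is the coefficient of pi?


Given: L1 = 5, L2 = 3
(L1+L2)^2 = (8)^2 = 64
(L1-L2)^2 = (2)^2 = 4
Difference = 64 - 4 = 60
This equals 4*L1*L2 = 4*5*3 = 60
Workspace area = 60*pi

60


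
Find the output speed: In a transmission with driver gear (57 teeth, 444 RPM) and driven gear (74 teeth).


Given: N1 = 57 teeth, w1 = 444 RPM, N2 = 74 teeth
Using N1*w1 = N2*w2
w2 = N1*w1 / N2
w2 = 57*444 / 74
w2 = 25308 / 74
w2 = 342 RPM

342 RPM


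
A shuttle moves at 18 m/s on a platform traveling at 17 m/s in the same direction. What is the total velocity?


Given: object velocity = 18 m/s, platform velocity = 17 m/s (same direction)
Using classical velocity addition: v_total = v_object + v_platform
v_total = 18 + 17
v_total = 35 m/s

35 m/s


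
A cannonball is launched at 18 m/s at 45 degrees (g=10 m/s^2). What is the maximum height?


Given: v0 = 18 m/s, theta = 45 deg, g = 10 m/s^2
sin^2(45) = 1/2
Using H = v0^2 * sin^2(theta) / (2*g)
H = 18^2 * 1/2 / (2*10)
H = 324 * 1/2 / 20
H = 162 / 20
H = 81/10 m

81/10 m


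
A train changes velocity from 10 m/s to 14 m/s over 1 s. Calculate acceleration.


Given: initial velocity v0 = 10 m/s, final velocity v = 14 m/s, time t = 1 s
Using a = (v - v0) / t
a = (14 - 10) / 1
a = 4 / 1
a = 4 m/s^2

4 m/s^2


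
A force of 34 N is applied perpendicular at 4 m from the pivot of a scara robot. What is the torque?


Given: F = 34 N, r = 4 m, angle = 90 deg (perpendicular)
Using tau = F * r * sin(90)
sin(90) = 1
tau = 34 * 4 * 1
tau = 136 Nm

136 Nm


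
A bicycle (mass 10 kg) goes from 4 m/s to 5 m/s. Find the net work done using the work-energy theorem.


Given: m = 10 kg, v0 = 4 m/s, v = 5 m/s
Using W = (1/2)*m*(v^2 - v0^2)
v^2 = 5^2 = 25
v0^2 = 4^2 = 16
v^2 - v0^2 = 25 - 16 = 9
W = (1/2)*10*9 = 45 J

45 J


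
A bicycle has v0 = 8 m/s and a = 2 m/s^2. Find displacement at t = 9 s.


Given: v0 = 8 m/s, a = 2 m/s^2, t = 9 s
Using s = v0*t + (1/2)*a*t^2
s = 8*9 + (1/2)*2*9^2
s = 72 + (1/2)*162
s = 72 + 81
s = 153

153 m


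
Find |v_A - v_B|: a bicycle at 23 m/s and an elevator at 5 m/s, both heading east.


Given: v_A = 23 m/s east, v_B = 5 m/s east
Both move in the same direction; relative speed = |v_A - v_B|
|23 - 5| = |18|
= 18 m/s

18 m/s


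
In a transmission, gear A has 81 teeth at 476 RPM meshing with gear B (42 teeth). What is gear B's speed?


Given: N1 = 81 teeth, w1 = 476 RPM, N2 = 42 teeth
Using N1*w1 = N2*w2
w2 = N1*w1 / N2
w2 = 81*476 / 42
w2 = 38556 / 42
w2 = 918 RPM

918 RPM


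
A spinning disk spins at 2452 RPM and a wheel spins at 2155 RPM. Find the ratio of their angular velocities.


Given: RPM_A = 2452, RPM_B = 2155
omega = 2*pi*RPM/60, so omega_A/omega_B = RPM_A / RPM_B
omega_A/omega_B = 2452 / 2155
omega_A/omega_B = 2452/2155

2452/2155


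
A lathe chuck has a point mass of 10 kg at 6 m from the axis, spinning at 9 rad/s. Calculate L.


Given: m = 10 kg, r = 6 m, omega = 9 rad/s
For a point mass: I = m*r^2
I = 10*6^2 = 10*36 = 360
L = I*omega = 360*9
L = 3240 kg*m^2/s

3240 kg*m^2/s


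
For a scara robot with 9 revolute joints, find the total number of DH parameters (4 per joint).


Given: 9 joints, 4 DH parameters per joint (d, theta, a, alpha)
Total DH parameters = number_of_joints * 4
Total = 9 * 4
Total = 36

36


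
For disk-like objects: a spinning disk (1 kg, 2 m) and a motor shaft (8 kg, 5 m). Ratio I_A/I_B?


Given: M1=1 kg, R1=2 m, M2=8 kg, R2=5 m
For a disk: I = (1/2)*M*R^2, so I_A/I_B = (M1*R1^2)/(M2*R2^2)
M1*R1^2 = 1*4 = 4
M2*R2^2 = 8*25 = 200
I_A/I_B = 4/200 = 1/50

1/50


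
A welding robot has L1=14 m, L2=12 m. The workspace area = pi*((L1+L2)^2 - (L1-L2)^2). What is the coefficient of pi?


Given: L1 = 14, L2 = 12
(L1+L2)^2 = (26)^2 = 676
(L1-L2)^2 = (2)^2 = 4
Difference = 676 - 4 = 672
This equals 4*L1*L2 = 4*14*12 = 672
Workspace area = 672*pi

672


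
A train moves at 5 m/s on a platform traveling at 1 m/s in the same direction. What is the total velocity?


Given: object velocity = 5 m/s, platform velocity = 1 m/s (same direction)
Using classical velocity addition: v_total = v_object + v_platform
v_total = 5 + 1
v_total = 6 m/s

6 m/s


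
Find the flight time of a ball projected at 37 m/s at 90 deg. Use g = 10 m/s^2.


Given: v0 = 37 m/s, theta = 90 deg, g = 10 m/s^2
sin(90) = 1
Using T = 2*v0*sin(theta) / g
T = 2*37*1 / 10
T = 74 / 10
T = 37/5 s

37/5 s


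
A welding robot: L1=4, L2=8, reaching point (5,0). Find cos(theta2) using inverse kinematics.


Given: L1 = 4, L2 = 8, target (x, y) = (5, 0)
Using cos(theta2) = (x^2 + y^2 - L1^2 - L2^2) / (2*L1*L2)
x^2 + y^2 = 5^2 + 0 = 25
L1^2 + L2^2 = 16 + 64 = 80
Numerator = 25 - 80 = -55
Denominator = 2*4*8 = 64
cos(theta2) = -55/64 = -55/64

-55/64


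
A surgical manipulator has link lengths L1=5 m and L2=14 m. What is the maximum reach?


Given: L1 = 5 m, L2 = 14 m
For a 2-link planar arm, max reach = L1 + L2 (fully extended)
Max reach = 5 + 14
Max reach = 19 m

19 m


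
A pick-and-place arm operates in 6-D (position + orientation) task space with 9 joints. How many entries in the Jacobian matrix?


Given: task space dimension = 6, joints = 9
Jacobian is a 6 x 9 matrix
Total entries = rows * columns
Total = 6 * 9
Total = 54

54


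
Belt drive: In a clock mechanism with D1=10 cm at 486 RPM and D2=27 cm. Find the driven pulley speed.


Given: D1 = 10 cm, w1 = 486 RPM, D2 = 27 cm
Using D1*w1 = D2*w2
w2 = D1*w1 / D2
w2 = 10*486 / 27
w2 = 4860 / 27
w2 = 180 RPM

180 RPM


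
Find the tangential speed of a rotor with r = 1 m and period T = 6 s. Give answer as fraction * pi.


Given: radius r = 1 m, period T = 6 s
Using v = 2*pi*r / T
v = 2*pi*1 / 6
v = 2*pi / 6
v = 1/3*pi m/s

1/3*pi m/s


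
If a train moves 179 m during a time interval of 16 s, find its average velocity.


Given: distance d = 179 m, time t = 16 s
Using v = d / t
v = 179 / 16
v = 179/16 m/s

179/16 m/s


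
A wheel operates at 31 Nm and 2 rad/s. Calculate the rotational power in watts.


Given: tau = 31 Nm, omega = 2 rad/s
Using P = tau * omega
P = 31 * 2
P = 62 W

62 W


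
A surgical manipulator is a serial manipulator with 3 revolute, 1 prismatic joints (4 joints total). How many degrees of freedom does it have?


Given: serial robot with 3 revolute, 1 prismatic joints
DOF contribution per joint type: revolute=1, prismatic=1, spherical=3, fixed=0
DOF = 3*1 + 1*1
DOF = 4

4


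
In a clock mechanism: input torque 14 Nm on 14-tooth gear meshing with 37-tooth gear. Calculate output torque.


Given: N1 = 14, N2 = 37, T1 = 14 Nm
Using T2/T1 = N2/N1
T2 = T1 * N2 / N1
T2 = 14 * 37 / 14
T2 = 518 / 14
T2 = 37 Nm

37 Nm


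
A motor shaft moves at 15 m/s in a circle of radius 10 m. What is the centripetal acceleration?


Given: v = 15 m/s, r = 10 m
Using a_c = v^2 / r
a_c = 15^2 / 10
a_c = 225 / 10
a_c = 45/2 m/s^2

45/2 m/s^2


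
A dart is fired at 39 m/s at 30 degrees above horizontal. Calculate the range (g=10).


Given: v0 = 39 m/s, theta = 30 deg, g = 10 m/s^2
sin(2*30) = sin(60) = sqrt(3)/2
Using R = v0^2 * sin(2*theta) / g
R = 39^2 * (sqrt(3)/2) / 10
R = 1521 * sqrt(3) / 20
R = 1521/20*sqrt(3) m

1521/20*sqrt(3) m


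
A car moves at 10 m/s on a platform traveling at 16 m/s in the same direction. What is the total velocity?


Given: object velocity = 10 m/s, platform velocity = 16 m/s (same direction)
Using classical velocity addition: v_total = v_object + v_platform
v_total = 10 + 16
v_total = 26 m/s

26 m/s


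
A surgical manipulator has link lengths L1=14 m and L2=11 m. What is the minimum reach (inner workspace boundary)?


Given: L1 = 14 m, L2 = 11 m
For a 2-link planar arm, min reach = |L1 - L2| (second link folded back)
Min reach = |14 - 11|
Min reach = 3 m

3 m


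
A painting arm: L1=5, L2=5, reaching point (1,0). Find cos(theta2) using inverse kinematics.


Given: L1 = 5, L2 = 5, target (x, y) = (1, 0)
Using cos(theta2) = (x^2 + y^2 - L1^2 - L2^2) / (2*L1*L2)
x^2 + y^2 = 1^2 + 0 = 1
L1^2 + L2^2 = 25 + 25 = 50
Numerator = 1 - 50 = -49
Denominator = 2*5*5 = 50
cos(theta2) = -49/50 = -49/50

-49/50


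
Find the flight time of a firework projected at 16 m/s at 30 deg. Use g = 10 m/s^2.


Given: v0 = 16 m/s, theta = 30 deg, g = 10 m/s^2
sin(30) = 1/2
Using T = 2*v0*sin(theta) / g
T = 2*16*1/2 / 10
T = 16 / 10
T = 8/5 s

8/5 s


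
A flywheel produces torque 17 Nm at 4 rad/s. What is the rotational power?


Given: tau = 17 Nm, omega = 4 rad/s
Using P = tau * omega
P = 17 * 4
P = 68 W

68 W


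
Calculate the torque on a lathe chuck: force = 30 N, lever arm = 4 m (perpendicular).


Given: F = 30 N, r = 4 m, angle = 90 deg (perpendicular)
Using tau = F * r * sin(90)
sin(90) = 1
tau = 30 * 4 * 1
tau = 120 Nm

120 Nm


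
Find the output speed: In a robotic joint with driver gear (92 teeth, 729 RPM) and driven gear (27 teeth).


Given: N1 = 92 teeth, w1 = 729 RPM, N2 = 27 teeth
Using N1*w1 = N2*w2
w2 = N1*w1 / N2
w2 = 92*729 / 27
w2 = 67068 / 27
w2 = 2484 RPM

2484 RPM


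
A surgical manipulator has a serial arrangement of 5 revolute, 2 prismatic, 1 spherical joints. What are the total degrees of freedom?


Given: serial robot with 5 revolute, 2 prismatic, 1 spherical joints
DOF contribution per joint type: revolute=1, prismatic=1, spherical=3, fixed=0
DOF = 5*1 + 2*1 + 1*3
DOF = 10

10


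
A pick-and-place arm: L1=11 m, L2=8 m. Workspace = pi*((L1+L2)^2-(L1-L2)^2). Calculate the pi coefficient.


Given: L1 = 11, L2 = 8
(L1+L2)^2 = (19)^2 = 361
(L1-L2)^2 = (3)^2 = 9
Difference = 361 - 9 = 352
This equals 4*L1*L2 = 4*11*8 = 352
Workspace area = 352*pi

352


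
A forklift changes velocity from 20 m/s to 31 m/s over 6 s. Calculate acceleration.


Given: initial velocity v0 = 20 m/s, final velocity v = 31 m/s, time t = 6 s
Using a = (v - v0) / t
a = (31 - 20) / 6
a = 11 / 6
a = 11/6 m/s^2

11/6 m/s^2


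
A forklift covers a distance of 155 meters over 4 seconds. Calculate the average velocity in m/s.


Given: distance d = 155 m, time t = 4 s
Using v = d / t
v = 155 / 4
v = 155/4 m/s

155/4 m/s


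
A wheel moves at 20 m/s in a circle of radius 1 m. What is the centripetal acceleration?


Given: v = 20 m/s, r = 1 m
Using a_c = v^2 / r
a_c = 20^2 / 1
a_c = 400 / 1
a_c = 400 m/s^2

400 m/s^2


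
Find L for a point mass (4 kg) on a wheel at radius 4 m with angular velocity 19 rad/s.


Given: m = 4 kg, r = 4 m, omega = 19 rad/s
For a point mass: I = m*r^2
I = 4*4^2 = 4*16 = 64
L = I*omega = 64*19
L = 1216 kg*m^2/s

1216 kg*m^2/s


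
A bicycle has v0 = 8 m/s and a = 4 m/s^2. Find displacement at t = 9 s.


Given: v0 = 8 m/s, a = 4 m/s^2, t = 9 s
Using s = v0*t + (1/2)*a*t^2
s = 8*9 + (1/2)*4*9^2
s = 72 + (1/2)*324
s = 72 + 162
s = 234

234 m


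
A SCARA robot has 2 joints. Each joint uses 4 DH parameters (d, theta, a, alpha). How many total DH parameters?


Given: 2 joints, 4 DH parameters per joint (d, theta, a, alpha)
Total DH parameters = number_of_joints * 4
Total = 2 * 4
Total = 8

8


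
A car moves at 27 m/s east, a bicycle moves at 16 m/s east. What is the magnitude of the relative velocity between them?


Given: v_A = 27 m/s east, v_B = 16 m/s east
Both move in the same direction; relative speed = |v_A - v_B|
|27 - 16| = |11|
= 11 m/s

11 m/s


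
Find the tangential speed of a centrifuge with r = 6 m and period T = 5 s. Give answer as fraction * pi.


Given: radius r = 6 m, period T = 5 s
Using v = 2*pi*r / T
v = 2*pi*6 / 5
v = 12*pi / 5
v = 12/5*pi m/s

12/5*pi m/s


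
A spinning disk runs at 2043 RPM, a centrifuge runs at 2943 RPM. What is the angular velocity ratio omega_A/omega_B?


Given: RPM_A = 2043, RPM_B = 2943
omega = 2*pi*RPM/60, so omega_A/omega_B = RPM_A / RPM_B
omega_A/omega_B = 2043 / 2943
omega_A/omega_B = 227/327

227/327


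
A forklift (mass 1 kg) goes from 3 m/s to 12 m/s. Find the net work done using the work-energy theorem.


Given: m = 1 kg, v0 = 3 m/s, v = 12 m/s
Using W = (1/2)*m*(v^2 - v0^2)
v^2 = 12^2 = 144
v0^2 = 3^2 = 9
v^2 - v0^2 = 144 - 9 = 135
W = (1/2)*1*135 = 135/2 J

135/2 J


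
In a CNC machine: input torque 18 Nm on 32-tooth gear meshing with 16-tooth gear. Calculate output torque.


Given: N1 = 32, N2 = 16, T1 = 18 Nm
Using T2/T1 = N2/N1
T2 = T1 * N2 / N1
T2 = 18 * 16 / 32
T2 = 288 / 32
T2 = 9 Nm

9 Nm


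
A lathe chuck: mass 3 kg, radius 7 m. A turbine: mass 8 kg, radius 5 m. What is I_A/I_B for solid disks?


Given: M1=3 kg, R1=7 m, M2=8 kg, R2=5 m
For a disk: I = (1/2)*M*R^2, so I_A/I_B = (M1*R1^2)/(M2*R2^2)
M1*R1^2 = 3*49 = 147
M2*R2^2 = 8*25 = 200
I_A/I_B = 147/200 = 147/200

147/200


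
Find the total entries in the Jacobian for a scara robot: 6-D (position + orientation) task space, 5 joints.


Given: task space dimension = 6, joints = 5
Jacobian is a 6 x 5 matrix
Total entries = rows * columns
Total = 6 * 5
Total = 30

30


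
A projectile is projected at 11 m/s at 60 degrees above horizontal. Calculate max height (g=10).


Given: v0 = 11 m/s, theta = 60 deg, g = 10 m/s^2
sin^2(60) = 3/4
Using H = v0^2 * sin^2(theta) / (2*g)
H = 11^2 * 3/4 / (2*10)
H = 121 * 3/4 / 20
H = 363/4 / 20
H = 363/80 m

363/80 m


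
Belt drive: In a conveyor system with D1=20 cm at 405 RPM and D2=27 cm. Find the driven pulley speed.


Given: D1 = 20 cm, w1 = 405 RPM, D2 = 27 cm
Using D1*w1 = D2*w2
w2 = D1*w1 / D2
w2 = 20*405 / 27
w2 = 8100 / 27
w2 = 300 RPM

300 RPM


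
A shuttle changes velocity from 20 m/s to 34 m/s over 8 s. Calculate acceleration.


Given: initial velocity v0 = 20 m/s, final velocity v = 34 m/s, time t = 8 s
Using a = (v - v0) / t
a = (34 - 20) / 8
a = 14 / 8
a = 7/4 m/s^2

7/4 m/s^2


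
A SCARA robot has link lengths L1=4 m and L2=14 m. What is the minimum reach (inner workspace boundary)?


Given: L1 = 4 m, L2 = 14 m
For a 2-link planar arm, min reach = |L1 - L2| (second link folded back)
Min reach = |4 - 14|
Min reach = 10 m

10 m


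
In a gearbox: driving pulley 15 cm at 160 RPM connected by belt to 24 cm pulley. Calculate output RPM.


Given: D1 = 15 cm, w1 = 160 RPM, D2 = 24 cm
Using D1*w1 = D2*w2
w2 = D1*w1 / D2
w2 = 15*160 / 24
w2 = 2400 / 24
w2 = 100 RPM

100 RPM


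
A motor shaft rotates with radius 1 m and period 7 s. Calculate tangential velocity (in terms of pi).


Given: radius r = 1 m, period T = 7 s
Using v = 2*pi*r / T
v = 2*pi*1 / 7
v = 2*pi / 7
v = 2/7*pi m/s

2/7*pi m/s


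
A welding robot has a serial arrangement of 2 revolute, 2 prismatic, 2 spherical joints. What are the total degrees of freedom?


Given: serial robot with 2 revolute, 2 prismatic, 2 spherical joints
DOF contribution per joint type: revolute=1, prismatic=1, spherical=3, fixed=0
DOF = 2*1 + 2*1 + 2*3
DOF = 10

10


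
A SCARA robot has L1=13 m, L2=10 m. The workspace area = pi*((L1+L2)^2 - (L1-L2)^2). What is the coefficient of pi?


Given: L1 = 13, L2 = 10
(L1+L2)^2 = (23)^2 = 529
(L1-L2)^2 = (3)^2 = 9
Difference = 529 - 9 = 520
This equals 4*L1*L2 = 4*13*10 = 520
Workspace area = 520*pi

520


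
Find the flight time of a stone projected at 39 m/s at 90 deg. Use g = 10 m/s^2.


Given: v0 = 39 m/s, theta = 90 deg, g = 10 m/s^2
sin(90) = 1
Using T = 2*v0*sin(theta) / g
T = 2*39*1 / 10
T = 78 / 10
T = 39/5 s

39/5 s


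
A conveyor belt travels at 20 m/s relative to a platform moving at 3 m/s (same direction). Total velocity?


Given: object velocity = 20 m/s, platform velocity = 3 m/s (same direction)
Using classical velocity addition: v_total = v_object + v_platform
v_total = 20 + 3
v_total = 23 m/s

23 m/s


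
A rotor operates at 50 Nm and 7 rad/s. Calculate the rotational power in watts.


Given: tau = 50 Nm, omega = 7 rad/s
Using P = tau * omega
P = 50 * 7
P = 350 W

350 W


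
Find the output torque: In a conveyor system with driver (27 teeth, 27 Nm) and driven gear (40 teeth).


Given: N1 = 27, N2 = 40, T1 = 27 Nm
Using T2/T1 = N2/N1
T2 = T1 * N2 / N1
T2 = 27 * 40 / 27
T2 = 1080 / 27
T2 = 40 Nm

40 Nm


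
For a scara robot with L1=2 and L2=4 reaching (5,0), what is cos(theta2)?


Given: L1 = 2, L2 = 4, target (x, y) = (5, 0)
Using cos(theta2) = (x^2 + y^2 - L1^2 - L2^2) / (2*L1*L2)
x^2 + y^2 = 5^2 + 0 = 25
L1^2 + L2^2 = 4 + 16 = 20
Numerator = 25 - 20 = 5
Denominator = 2*2*4 = 16
cos(theta2) = 5/16 = 5/16

5/16


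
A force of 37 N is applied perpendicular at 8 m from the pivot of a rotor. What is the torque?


Given: F = 37 N, r = 8 m, angle = 90 deg (perpendicular)
Using tau = F * r * sin(90)
sin(90) = 1
tau = 37 * 8 * 1
tau = 296 Nm

296 Nm


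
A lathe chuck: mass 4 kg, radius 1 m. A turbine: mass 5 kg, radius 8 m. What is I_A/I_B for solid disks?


Given: M1=4 kg, R1=1 m, M2=5 kg, R2=8 m
For a disk: I = (1/2)*M*R^2, so I_A/I_B = (M1*R1^2)/(M2*R2^2)
M1*R1^2 = 4*1 = 4
M2*R2^2 = 5*64 = 320
I_A/I_B = 4/320 = 1/80

1/80


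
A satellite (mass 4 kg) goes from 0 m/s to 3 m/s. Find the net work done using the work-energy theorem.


Given: m = 4 kg, v0 = 0 m/s, v = 3 m/s
Using W = (1/2)*m*(v^2 - v0^2)
v^2 = 3^2 = 9
v0^2 = 0^2 = 0
v^2 - v0^2 = 9 - 0 = 9
W = (1/2)*4*9 = 18 J

18 J


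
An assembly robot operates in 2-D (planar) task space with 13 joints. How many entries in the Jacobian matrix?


Given: task space dimension = 2, joints = 13
Jacobian is a 2 x 13 matrix
Total entries = rows * columns
Total = 2 * 13
Total = 26

26


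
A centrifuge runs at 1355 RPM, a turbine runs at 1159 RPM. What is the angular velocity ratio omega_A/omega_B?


Given: RPM_A = 1355, RPM_B = 1159
omega = 2*pi*RPM/60, so omega_A/omega_B = RPM_A / RPM_B
omega_A/omega_B = 1355 / 1159
omega_A/omega_B = 1355/1159

1355/1159


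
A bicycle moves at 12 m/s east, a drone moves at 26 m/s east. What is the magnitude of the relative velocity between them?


Given: v_A = 12 m/s east, v_B = 26 m/s east
Both move in the same direction; relative speed = |v_A - v_B|
|12 - 26| = |-14|
= 14 m/s

14 m/s


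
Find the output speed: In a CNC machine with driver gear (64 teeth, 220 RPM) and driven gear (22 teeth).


Given: N1 = 64 teeth, w1 = 220 RPM, N2 = 22 teeth
Using N1*w1 = N2*w2
w2 = N1*w1 / N2
w2 = 64*220 / 22
w2 = 14080 / 22
w2 = 640 RPM

640 RPM


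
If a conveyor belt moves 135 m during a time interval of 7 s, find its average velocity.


Given: distance d = 135 m, time t = 7 s
Using v = d / t
v = 135 / 7
v = 135/7 m/s

135/7 m/s


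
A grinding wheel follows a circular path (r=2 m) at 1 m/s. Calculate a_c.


Given: v = 1 m/s, r = 2 m
Using a_c = v^2 / r
a_c = 1^2 / 2
a_c = 1 / 2
a_c = 1/2 m/s^2

1/2 m/s^2


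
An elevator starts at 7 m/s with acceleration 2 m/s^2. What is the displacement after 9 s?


Given: v0 = 7 m/s, a = 2 m/s^2, t = 9 s
Using s = v0*t + (1/2)*a*t^2
s = 7*9 + (1/2)*2*9^2
s = 63 + (1/2)*162
s = 63 + 81
s = 144

144 m


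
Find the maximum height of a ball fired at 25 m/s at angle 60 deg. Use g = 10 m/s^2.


Given: v0 = 25 m/s, theta = 60 deg, g = 10 m/s^2
sin^2(60) = 3/4
Using H = v0^2 * sin^2(theta) / (2*g)
H = 25^2 * 3/4 / (2*10)
H = 625 * 3/4 / 20
H = 1875/4 / 20
H = 375/16 m

375/16 m


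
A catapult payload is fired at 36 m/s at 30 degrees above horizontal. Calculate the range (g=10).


Given: v0 = 36 m/s, theta = 30 deg, g = 10 m/s^2
sin(2*30) = sin(60) = sqrt(3)/2
Using R = v0^2 * sin(2*theta) / g
R = 36^2 * (sqrt(3)/2) / 10
R = 1296 * sqrt(3) / 20
R = 324/5*sqrt(3) m

324/5*sqrt(3) m


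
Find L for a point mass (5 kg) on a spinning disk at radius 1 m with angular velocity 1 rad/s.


Given: m = 5 kg, r = 1 m, omega = 1 rad/s
For a point mass: I = m*r^2
I = 5*1^2 = 5*1 = 5
L = I*omega = 5*1
L = 5 kg*m^2/s

5 kg*m^2/s


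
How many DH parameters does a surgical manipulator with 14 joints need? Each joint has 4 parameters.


Given: 14 joints, 4 DH parameters per joint (d, theta, a, alpha)
Total DH parameters = number_of_joints * 4
Total = 14 * 4
Total = 56

56


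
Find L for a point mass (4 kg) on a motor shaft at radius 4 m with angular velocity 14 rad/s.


Given: m = 4 kg, r = 4 m, omega = 14 rad/s
For a point mass: I = m*r^2
I = 4*4^2 = 4*16 = 64
L = I*omega = 64*14
L = 896 kg*m^2/s

896 kg*m^2/s


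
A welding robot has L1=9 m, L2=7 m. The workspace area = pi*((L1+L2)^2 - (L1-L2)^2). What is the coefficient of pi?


Given: L1 = 9, L2 = 7
(L1+L2)^2 = (16)^2 = 256
(L1-L2)^2 = (2)^2 = 4
Difference = 256 - 4 = 252
This equals 4*L1*L2 = 4*9*7 = 252
Workspace area = 252*pi

252


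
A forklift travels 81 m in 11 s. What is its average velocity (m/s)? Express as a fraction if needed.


Given: distance d = 81 m, time t = 11 s
Using v = d / t
v = 81 / 11
v = 81/11 m/s

81/11 m/s


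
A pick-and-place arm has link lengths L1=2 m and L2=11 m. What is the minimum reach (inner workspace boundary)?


Given: L1 = 2 m, L2 = 11 m
For a 2-link planar arm, min reach = |L1 - L2| (second link folded back)
Min reach = |2 - 11|
Min reach = 9 m

9 m


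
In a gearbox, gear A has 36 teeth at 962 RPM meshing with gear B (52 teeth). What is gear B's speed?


Given: N1 = 36 teeth, w1 = 962 RPM, N2 = 52 teeth
Using N1*w1 = N2*w2
w2 = N1*w1 / N2
w2 = 36*962 / 52
w2 = 34632 / 52
w2 = 666 RPM

666 RPM


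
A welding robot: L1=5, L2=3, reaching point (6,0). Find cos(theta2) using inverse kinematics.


Given: L1 = 5, L2 = 3, target (x, y) = (6, 0)
Using cos(theta2) = (x^2 + y^2 - L1^2 - L2^2) / (2*L1*L2)
x^2 + y^2 = 6^2 + 0 = 36
L1^2 + L2^2 = 25 + 9 = 34
Numerator = 36 - 34 = 2
Denominator = 2*5*3 = 30
cos(theta2) = 2/30 = 1/15

1/15


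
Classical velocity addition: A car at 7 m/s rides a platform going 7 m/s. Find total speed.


Given: object velocity = 7 m/s, platform velocity = 7 m/s (same direction)
Using classical velocity addition: v_total = v_object + v_platform
v_total = 7 + 7
v_total = 14 m/s

14 m/s


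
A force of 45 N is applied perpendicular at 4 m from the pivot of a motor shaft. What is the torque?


Given: F = 45 N, r = 4 m, angle = 90 deg (perpendicular)
Using tau = F * r * sin(90)
sin(90) = 1
tau = 45 * 4 * 1
tau = 180 Nm

180 Nm


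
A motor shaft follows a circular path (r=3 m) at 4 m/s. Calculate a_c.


Given: v = 4 m/s, r = 3 m
Using a_c = v^2 / r
a_c = 4^2 / 3
a_c = 16 / 3
a_c = 16/3 m/s^2

16/3 m/s^2


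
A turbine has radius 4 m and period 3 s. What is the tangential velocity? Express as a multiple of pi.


Given: radius r = 4 m, period T = 3 s
Using v = 2*pi*r / T
v = 2*pi*4 / 3
v = 8*pi / 3
v = 8/3*pi m/s

8/3*pi m/s


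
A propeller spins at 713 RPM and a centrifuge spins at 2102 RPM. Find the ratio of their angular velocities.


Given: RPM_A = 713, RPM_B = 2102
omega = 2*pi*RPM/60, so omega_A/omega_B = RPM_A / RPM_B
omega_A/omega_B = 713 / 2102
omega_A/omega_B = 713/2102

713/2102


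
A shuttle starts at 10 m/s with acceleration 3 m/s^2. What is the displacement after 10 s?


Given: v0 = 10 m/s, a = 3 m/s^2, t = 10 s
Using s = v0*t + (1/2)*a*t^2
s = 10*10 + (1/2)*3*10^2
s = 100 + (1/2)*300
s = 100 + 150
s = 250

250 m


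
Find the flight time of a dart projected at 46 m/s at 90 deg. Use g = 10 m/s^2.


Given: v0 = 46 m/s, theta = 90 deg, g = 10 m/s^2
sin(90) = 1
Using T = 2*v0*sin(theta) / g
T = 2*46*1 / 10
T = 92 / 10
T = 46/5 s

46/5 s


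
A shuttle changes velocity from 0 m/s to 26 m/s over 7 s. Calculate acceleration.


Given: initial velocity v0 = 0 m/s, final velocity v = 26 m/s, time t = 7 s
Using a = (v - v0) / t
a = (26 - 0) / 7
a = 26 / 7
a = 26/7 m/s^2

26/7 m/s^2


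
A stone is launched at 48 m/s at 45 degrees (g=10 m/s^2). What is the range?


Given: v0 = 48 m/s, theta = 45 deg, g = 10 m/s^2
sin(2*45) = sin(90) = 1
Using R = v0^2 * sin(2*theta) / g
R = 48^2 * 1 / 10
R = 2304 / 10
R = 1152/5 m

1152/5 m


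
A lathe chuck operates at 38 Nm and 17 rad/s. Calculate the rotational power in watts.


Given: tau = 38 Nm, omega = 17 rad/s
Using P = tau * omega
P = 38 * 17
P = 646 W

646 W


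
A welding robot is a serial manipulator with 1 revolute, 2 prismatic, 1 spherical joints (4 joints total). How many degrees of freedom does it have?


Given: serial robot with 1 revolute, 2 prismatic, 1 spherical joints
DOF contribution per joint type: revolute=1, prismatic=1, spherical=3, fixed=0
DOF = 1*1 + 2*1 + 1*3
DOF = 6

6


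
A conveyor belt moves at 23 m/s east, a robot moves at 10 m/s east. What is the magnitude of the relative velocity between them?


Given: v_A = 23 m/s east, v_B = 10 m/s east
Both move in the same direction; relative speed = |v_A - v_B|
|23 - 10| = |13|
= 13 m/s

13 m/s


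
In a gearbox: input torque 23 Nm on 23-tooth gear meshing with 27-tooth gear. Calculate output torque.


Given: N1 = 23, N2 = 27, T1 = 23 Nm
Using T2/T1 = N2/N1
T2 = T1 * N2 / N1
T2 = 23 * 27 / 23
T2 = 621 / 23
T2 = 27 Nm

27 Nm


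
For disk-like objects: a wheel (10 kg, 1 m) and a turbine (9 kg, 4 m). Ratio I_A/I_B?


Given: M1=10 kg, R1=1 m, M2=9 kg, R2=4 m
For a disk: I = (1/2)*M*R^2, so I_A/I_B = (M1*R1^2)/(M2*R2^2)
M1*R1^2 = 10*1 = 10
M2*R2^2 = 9*16 = 144
I_A/I_B = 10/144 = 5/72

5/72


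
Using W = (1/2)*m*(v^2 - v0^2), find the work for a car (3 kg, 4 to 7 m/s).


Given: m = 3 kg, v0 = 4 m/s, v = 7 m/s
Using W = (1/2)*m*(v^2 - v0^2)
v^2 = 7^2 = 49
v0^2 = 4^2 = 16
v^2 - v0^2 = 49 - 16 = 33
W = (1/2)*3*33 = 99/2 J

99/2 J


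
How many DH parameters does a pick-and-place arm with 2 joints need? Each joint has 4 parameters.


Given: 2 joints, 4 DH parameters per joint (d, theta, a, alpha)
Total DH parameters = number_of_joints * 4
Total = 2 * 4
Total = 8

8


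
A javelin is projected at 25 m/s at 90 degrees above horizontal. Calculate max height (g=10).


Given: v0 = 25 m/s, theta = 90 deg, g = 10 m/s^2
sin^2(90) = 1
Using H = v0^2 * sin^2(theta) / (2*g)
H = 25^2 * 1 / (2*10)
H = 625 * 1 / 20
H = 625 / 20
H = 125/4 m

125/4 m


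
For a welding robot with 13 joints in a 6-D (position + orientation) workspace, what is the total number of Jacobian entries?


Given: task space dimension = 6, joints = 13
Jacobian is a 6 x 13 matrix
Total entries = rows * columns
Total = 6 * 13
Total = 78

78


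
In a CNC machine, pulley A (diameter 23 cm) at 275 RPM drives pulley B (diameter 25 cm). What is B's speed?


Given: D1 = 23 cm, w1 = 275 RPM, D2 = 25 cm
Using D1*w1 = D2*w2
w2 = D1*w1 / D2
w2 = 23*275 / 25
w2 = 6325 / 25
w2 = 253 RPM

253 RPM


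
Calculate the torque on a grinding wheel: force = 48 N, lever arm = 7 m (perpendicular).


Given: F = 48 N, r = 7 m, angle = 90 deg (perpendicular)
Using tau = F * r * sin(90)
sin(90) = 1
tau = 48 * 7 * 1
tau = 336 Nm

336 Nm


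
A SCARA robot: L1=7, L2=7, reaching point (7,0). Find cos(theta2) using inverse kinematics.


Given: L1 = 7, L2 = 7, target (x, y) = (7, 0)
Using cos(theta2) = (x^2 + y^2 - L1^2 - L2^2) / (2*L1*L2)
x^2 + y^2 = 7^2 + 0 = 49
L1^2 + L2^2 = 49 + 49 = 98
Numerator = 49 - 98 = -49
Denominator = 2*7*7 = 98
cos(theta2) = -49/98 = -1/2

-1/2


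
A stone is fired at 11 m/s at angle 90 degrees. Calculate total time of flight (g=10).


Given: v0 = 11 m/s, theta = 90 deg, g = 10 m/s^2
sin(90) = 1
Using T = 2*v0*sin(theta) / g
T = 2*11*1 / 10
T = 22 / 10
T = 11/5 s

11/5 s


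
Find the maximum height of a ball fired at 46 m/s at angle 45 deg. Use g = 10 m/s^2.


Given: v0 = 46 m/s, theta = 45 deg, g = 10 m/s^2
sin^2(45) = 1/2
Using H = v0^2 * sin^2(theta) / (2*g)
H = 46^2 * 1/2 / (2*10)
H = 2116 * 1/2 / 20
H = 1058 / 20
H = 529/10 m

529/10 m


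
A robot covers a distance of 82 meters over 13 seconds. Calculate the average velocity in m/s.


Given: distance d = 82 m, time t = 13 s
Using v = d / t
v = 82 / 13
v = 82/13 m/s

82/13 m/s


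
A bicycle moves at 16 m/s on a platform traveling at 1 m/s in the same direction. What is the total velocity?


Given: object velocity = 16 m/s, platform velocity = 1 m/s (same direction)
Using classical velocity addition: v_total = v_object + v_platform
v_total = 16 + 1
v_total = 17 m/s

17 m/s


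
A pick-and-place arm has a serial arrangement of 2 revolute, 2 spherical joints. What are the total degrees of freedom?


Given: serial robot with 2 revolute, 2 spherical joints
DOF contribution per joint type: revolute=1, prismatic=1, spherical=3, fixed=0
DOF = 2*1 + 2*3
DOF = 8

8


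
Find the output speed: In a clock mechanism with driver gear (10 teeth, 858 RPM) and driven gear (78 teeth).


Given: N1 = 10 teeth, w1 = 858 RPM, N2 = 78 teeth
Using N1*w1 = N2*w2
w2 = N1*w1 / N2
w2 = 10*858 / 78
w2 = 8580 / 78
w2 = 110 RPM

110 RPM


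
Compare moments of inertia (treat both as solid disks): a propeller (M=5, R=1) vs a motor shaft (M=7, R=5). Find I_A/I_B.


Given: M1=5 kg, R1=1 m, M2=7 kg, R2=5 m
For a disk: I = (1/2)*M*R^2, so I_A/I_B = (M1*R1^2)/(M2*R2^2)
M1*R1^2 = 5*1 = 5
M2*R2^2 = 7*25 = 175
I_A/I_B = 5/175 = 1/35

1/35


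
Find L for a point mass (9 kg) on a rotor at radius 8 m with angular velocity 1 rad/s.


Given: m = 9 kg, r = 8 m, omega = 1 rad/s
For a point mass: I = m*r^2
I = 9*8^2 = 9*64 = 576
L = I*omega = 576*1
L = 576 kg*m^2/s

576 kg*m^2/s


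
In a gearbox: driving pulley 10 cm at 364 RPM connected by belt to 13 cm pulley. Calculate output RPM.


Given: D1 = 10 cm, w1 = 364 RPM, D2 = 13 cm
Using D1*w1 = D2*w2
w2 = D1*w1 / D2
w2 = 10*364 / 13
w2 = 3640 / 13
w2 = 280 RPM

280 RPM


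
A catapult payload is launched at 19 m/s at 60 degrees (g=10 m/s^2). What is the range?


Given: v0 = 19 m/s, theta = 60 deg, g = 10 m/s^2
sin(2*60) = sin(120) = sqrt(3)/2
Using R = v0^2 * sin(2*theta) / g
R = 19^2 * (sqrt(3)/2) / 10
R = 361 * sqrt(3) / 20
R = 361/20*sqrt(3) m

361/20*sqrt(3) m


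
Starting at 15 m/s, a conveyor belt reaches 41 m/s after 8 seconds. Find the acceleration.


Given: initial velocity v0 = 15 m/s, final velocity v = 41 m/s, time t = 8 s
Using a = (v - v0) / t
a = (41 - 15) / 8
a = 26 / 8
a = 13/4 m/s^2

13/4 m/s^2


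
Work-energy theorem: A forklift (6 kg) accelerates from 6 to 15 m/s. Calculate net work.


Given: m = 6 kg, v0 = 6 m/s, v = 15 m/s
Using W = (1/2)*m*(v^2 - v0^2)
v^2 = 15^2 = 225
v0^2 = 6^2 = 36
v^2 - v0^2 = 225 - 36 = 189
W = (1/2)*6*189 = 567 J

567 J


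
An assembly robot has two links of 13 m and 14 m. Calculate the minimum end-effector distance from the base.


Given: L1 = 13 m, L2 = 14 m
For a 2-link planar arm, min reach = |L1 - L2| (second link folded back)
Min reach = |13 - 14|
Min reach = 1 m

1 m


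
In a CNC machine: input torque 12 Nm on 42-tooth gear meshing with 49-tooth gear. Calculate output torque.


Given: N1 = 42, N2 = 49, T1 = 12 Nm
Using T2/T1 = N2/N1
T2 = T1 * N2 / N1
T2 = 12 * 49 / 42
T2 = 588 / 42
T2 = 14 Nm

14 Nm


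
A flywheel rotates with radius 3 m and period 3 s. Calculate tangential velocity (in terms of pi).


Given: radius r = 3 m, period T = 3 s
Using v = 2*pi*r / T
v = 2*pi*3 / 3
v = 6*pi / 3
v = 2*pi m/s

2*pi m/s


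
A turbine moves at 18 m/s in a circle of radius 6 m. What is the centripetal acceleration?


Given: v = 18 m/s, r = 6 m
Using a_c = v^2 / r
a_c = 18^2 / 6
a_c = 324 / 6
a_c = 54 m/s^2

54 m/s^2


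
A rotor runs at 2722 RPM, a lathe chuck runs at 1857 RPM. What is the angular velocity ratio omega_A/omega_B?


Given: RPM_A = 2722, RPM_B = 1857
omega = 2*pi*RPM/60, so omega_A/omega_B = RPM_A / RPM_B
omega_A/omega_B = 2722 / 1857
omega_A/omega_B = 2722/1857

2722/1857


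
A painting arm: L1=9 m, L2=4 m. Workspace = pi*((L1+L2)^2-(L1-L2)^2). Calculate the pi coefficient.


Given: L1 = 9, L2 = 4
(L1+L2)^2 = (13)^2 = 169
(L1-L2)^2 = (5)^2 = 25
Difference = 169 - 25 = 144
This equals 4*L1*L2 = 4*9*4 = 144
Workspace area = 144*pi

144


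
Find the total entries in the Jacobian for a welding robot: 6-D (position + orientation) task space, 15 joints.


Given: task space dimension = 6, joints = 15
Jacobian is a 6 x 15 matrix
Total entries = rows * columns
Total = 6 * 15
Total = 90

90


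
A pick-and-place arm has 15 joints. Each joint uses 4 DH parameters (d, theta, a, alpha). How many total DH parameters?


Given: 15 joints, 4 DH parameters per joint (d, theta, a, alpha)
Total DH parameters = number_of_joints * 4
Total = 15 * 4
Total = 60

60


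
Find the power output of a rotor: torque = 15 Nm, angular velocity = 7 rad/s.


Given: tau = 15 Nm, omega = 7 rad/s
Using P = tau * omega
P = 15 * 7
P = 105 W

105 W


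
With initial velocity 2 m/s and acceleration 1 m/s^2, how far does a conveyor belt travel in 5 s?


Given: v0 = 2 m/s, a = 1 m/s^2, t = 5 s
Using s = v0*t + (1/2)*a*t^2
s = 2*5 + (1/2)*1*5^2
s = 10 + (1/2)*25
s = 10 + 25/2
s = 45/2

45/2 m


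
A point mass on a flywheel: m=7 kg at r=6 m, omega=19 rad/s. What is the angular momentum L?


Given: m = 7 kg, r = 6 m, omega = 19 rad/s
For a point mass: I = m*r^2
I = 7*6^2 = 7*36 = 252
L = I*omega = 252*19
L = 4788 kg*m^2/s

4788 kg*m^2/s


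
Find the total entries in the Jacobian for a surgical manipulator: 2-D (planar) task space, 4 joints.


Given: task space dimension = 2, joints = 4
Jacobian is a 2 x 4 matrix
Total entries = rows * columns
Total = 2 * 4
Total = 8

8


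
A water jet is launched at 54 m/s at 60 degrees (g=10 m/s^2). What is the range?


Given: v0 = 54 m/s, theta = 60 deg, g = 10 m/s^2
sin(2*60) = sin(120) = sqrt(3)/2
Using R = v0^2 * sin(2*theta) / g
R = 54^2 * (sqrt(3)/2) / 10
R = 2916 * sqrt(3) / 20
R = 729/5*sqrt(3) m

729/5*sqrt(3) m


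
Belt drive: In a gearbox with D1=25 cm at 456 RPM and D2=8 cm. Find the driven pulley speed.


Given: D1 = 25 cm, w1 = 456 RPM, D2 = 8 cm
Using D1*w1 = D2*w2
w2 = D1*w1 / D2
w2 = 25*456 / 8
w2 = 11400 / 8
w2 = 1425 RPM

1425 RPM


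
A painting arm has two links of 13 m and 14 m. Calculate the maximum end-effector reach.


Given: L1 = 13 m, L2 = 14 m
For a 2-link planar arm, max reach = L1 + L2 (fully extended)
Max reach = 13 + 14
Max reach = 27 m

27 m


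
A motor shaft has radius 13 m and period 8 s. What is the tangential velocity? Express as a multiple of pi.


Given: radius r = 13 m, period T = 8 s
Using v = 2*pi*r / T
v = 2*pi*13 / 8
v = 26*pi / 8
v = 13/4*pi m/s

13/4*pi m/s


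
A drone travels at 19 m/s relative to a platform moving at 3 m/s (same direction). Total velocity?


Given: object velocity = 19 m/s, platform velocity = 3 m/s (same direction)
Using classical velocity addition: v_total = v_object + v_platform
v_total = 19 + 3
v_total = 22 m/s

22 m/s


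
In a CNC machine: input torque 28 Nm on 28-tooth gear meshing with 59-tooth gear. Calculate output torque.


Given: N1 = 28, N2 = 59, T1 = 28 Nm
Using T2/T1 = N2/N1
T2 = T1 * N2 / N1
T2 = 28 * 59 / 28
T2 = 1652 / 28
T2 = 59 Nm

59 Nm


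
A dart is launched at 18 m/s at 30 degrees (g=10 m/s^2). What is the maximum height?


Given: v0 = 18 m/s, theta = 30 deg, g = 10 m/s^2
sin^2(30) = 1/4
Using H = v0^2 * sin^2(theta) / (2*g)
H = 18^2 * 1/4 / (2*10)
H = 324 * 1/4 / 20
H = 81 / 20
H = 81/20 m

81/20 m


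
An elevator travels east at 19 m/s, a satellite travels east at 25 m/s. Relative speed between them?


Given: v_A = 19 m/s east, v_B = 25 m/s east
Both move in the same direction; relative speed = |v_A - v_B|
|19 - 25| = |-6|
= 6 m/s

6 m/s


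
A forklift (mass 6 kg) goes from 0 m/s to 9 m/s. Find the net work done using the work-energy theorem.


Given: m = 6 kg, v0 = 0 m/s, v = 9 m/s
Using W = (1/2)*m*(v^2 - v0^2)
v^2 = 9^2 = 81
v0^2 = 0^2 = 0
v^2 - v0^2 = 81 - 0 = 81
W = (1/2)*6*81 = 243 J

243 J


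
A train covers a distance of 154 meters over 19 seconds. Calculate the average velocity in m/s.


Given: distance d = 154 m, time t = 19 s
Using v = d / t
v = 154 / 19
v = 154/19 m/s

154/19 m/s


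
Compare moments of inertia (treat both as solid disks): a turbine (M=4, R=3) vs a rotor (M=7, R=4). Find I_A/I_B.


Given: M1=4 kg, R1=3 m, M2=7 kg, R2=4 m
For a disk: I = (1/2)*M*R^2, so I_A/I_B = (M1*R1^2)/(M2*R2^2)
M1*R1^2 = 4*9 = 36
M2*R2^2 = 7*16 = 112
I_A/I_B = 36/112 = 9/28

9/28


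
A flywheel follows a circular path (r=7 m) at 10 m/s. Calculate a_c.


Given: v = 10 m/s, r = 7 m
Using a_c = v^2 / r
a_c = 10^2 / 7
a_c = 100 / 7
a_c = 100/7 m/s^2

100/7 m/s^2


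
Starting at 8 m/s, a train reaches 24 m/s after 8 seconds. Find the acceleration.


Given: initial velocity v0 = 8 m/s, final velocity v = 24 m/s, time t = 8 s
Using a = (v - v0) / t
a = (24 - 8) / 8
a = 16 / 8
a = 2 m/s^2

2 m/s^2


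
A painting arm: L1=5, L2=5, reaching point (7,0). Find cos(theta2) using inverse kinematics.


Given: L1 = 5, L2 = 5, target (x, y) = (7, 0)
Using cos(theta2) = (x^2 + y^2 - L1^2 - L2^2) / (2*L1*L2)
x^2 + y^2 = 7^2 + 0 = 49
L1^2 + L2^2 = 25 + 25 = 50
Numerator = 49 - 50 = -1
Denominator = 2*5*5 = 50
cos(theta2) = -1/50 = -1/50

-1/50


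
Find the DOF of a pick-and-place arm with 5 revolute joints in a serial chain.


Given: serial robot with 5 revolute joints
DOF contribution per joint type: revolute=1, prismatic=1, spherical=3, fixed=0
DOF = 5*1
DOF = 5

5


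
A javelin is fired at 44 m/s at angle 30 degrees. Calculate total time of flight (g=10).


Given: v0 = 44 m/s, theta = 30 deg, g = 10 m/s^2
sin(30) = 1/2
Using T = 2*v0*sin(theta) / g
T = 2*44*1/2 / 10
T = 44 / 10
T = 22/5 s

22/5 s
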